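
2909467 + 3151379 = 6060846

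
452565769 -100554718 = 352011051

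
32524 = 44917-12393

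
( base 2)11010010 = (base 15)E0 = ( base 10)210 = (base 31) 6O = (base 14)110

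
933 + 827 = 1760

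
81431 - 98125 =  -16694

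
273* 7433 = 2029209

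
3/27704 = 3/27704 = 0.00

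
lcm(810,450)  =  4050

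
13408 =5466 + 7942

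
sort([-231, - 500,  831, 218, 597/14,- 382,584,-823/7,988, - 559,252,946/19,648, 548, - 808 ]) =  [-808,-559, - 500, - 382 ,-231, - 823/7, 597/14,946/19,218 , 252,548,584,  648, 831, 988] 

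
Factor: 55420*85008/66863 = 4711143360/66863 = 2^6 * 3^1*5^1*7^1*11^1*17^1*23^1*163^1*66863^( - 1 )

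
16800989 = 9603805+7197184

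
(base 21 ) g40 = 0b1101111100100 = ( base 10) 7140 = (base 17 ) 17c0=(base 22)EGC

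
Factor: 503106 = 2^1*3^1 *71^1*1181^1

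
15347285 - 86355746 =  - 71008461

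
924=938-14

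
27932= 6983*4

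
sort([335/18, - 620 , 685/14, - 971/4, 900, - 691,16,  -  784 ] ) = [ - 784 , - 691, - 620, - 971/4, 16, 335/18, 685/14, 900 ] 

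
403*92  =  37076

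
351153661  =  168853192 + 182300469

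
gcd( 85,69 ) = 1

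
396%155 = 86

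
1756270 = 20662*85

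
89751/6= 29917/2 = 14958.50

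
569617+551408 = 1121025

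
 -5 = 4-9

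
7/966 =1/138=0.01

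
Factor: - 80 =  - 2^4 *5^1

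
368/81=4 + 44/81=4.54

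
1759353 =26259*67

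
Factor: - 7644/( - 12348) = 13/21 = 3^(  -  1 )*7^( - 1) * 13^1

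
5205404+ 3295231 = 8500635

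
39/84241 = 39/84241=0.00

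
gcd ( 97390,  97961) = 1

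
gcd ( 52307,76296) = 1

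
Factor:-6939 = -3^3*257^1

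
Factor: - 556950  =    -  2^1*3^1  *  5^2*47^1* 79^1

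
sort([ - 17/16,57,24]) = [ -17/16,24, 57]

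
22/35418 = 11/17709=0.00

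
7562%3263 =1036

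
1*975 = 975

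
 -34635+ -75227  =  -109862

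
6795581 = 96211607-89416026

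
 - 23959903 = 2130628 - 26090531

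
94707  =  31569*3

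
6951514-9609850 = -2658336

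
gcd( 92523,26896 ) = 1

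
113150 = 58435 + 54715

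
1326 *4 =5304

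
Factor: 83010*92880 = 2^5 * 3^4*5^2*43^1*2767^1 = 7709968800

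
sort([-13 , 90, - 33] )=[ -33 , - 13,90 ]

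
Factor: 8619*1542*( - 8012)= - 2^3*3^2*13^2*17^1*257^1*2003^1 = - 106483469976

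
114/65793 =38/21931  =  0.00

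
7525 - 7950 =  - 425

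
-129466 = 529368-658834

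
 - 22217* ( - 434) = 9642178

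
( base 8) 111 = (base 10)73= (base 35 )23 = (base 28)2h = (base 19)3g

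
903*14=12642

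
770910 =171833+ 599077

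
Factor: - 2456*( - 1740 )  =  2^5*3^1*5^1*29^1*307^1 = 4273440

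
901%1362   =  901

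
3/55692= 1/18564 = 0.00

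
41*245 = 10045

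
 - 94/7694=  - 1 + 3800/3847=- 0.01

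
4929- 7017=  - 2088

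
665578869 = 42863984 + 622714885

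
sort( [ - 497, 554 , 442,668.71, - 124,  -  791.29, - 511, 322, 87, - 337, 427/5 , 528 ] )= [ - 791.29 , - 511, - 497, - 337,-124,427/5, 87, 322,442,  528,554, 668.71]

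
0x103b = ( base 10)4155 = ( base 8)10073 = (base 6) 31123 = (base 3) 12200220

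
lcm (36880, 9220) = 36880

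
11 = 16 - 5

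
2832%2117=715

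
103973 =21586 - - 82387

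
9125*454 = 4142750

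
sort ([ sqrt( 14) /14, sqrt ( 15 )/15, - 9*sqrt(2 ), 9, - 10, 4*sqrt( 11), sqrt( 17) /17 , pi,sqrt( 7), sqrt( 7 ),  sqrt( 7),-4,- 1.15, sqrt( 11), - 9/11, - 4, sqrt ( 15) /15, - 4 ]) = [- 9*sqrt( 2 ),  -  10, - 4, -4, - 4, - 1.15, - 9/11, sqrt( 17 ) /17, sqrt(15 ) /15, sqrt( 15 ) /15, sqrt( 14)/14, sqrt( 7),sqrt( 7 ), sqrt( 7), pi,sqrt( 11), 9, 4*sqrt(11 )]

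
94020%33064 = 27892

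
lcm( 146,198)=14454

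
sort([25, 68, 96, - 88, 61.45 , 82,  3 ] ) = [ - 88, 3,  25, 61.45, 68,82, 96]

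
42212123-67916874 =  - 25704751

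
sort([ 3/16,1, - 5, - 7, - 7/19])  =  [  -  7, - 5, - 7/19,3/16,1 ] 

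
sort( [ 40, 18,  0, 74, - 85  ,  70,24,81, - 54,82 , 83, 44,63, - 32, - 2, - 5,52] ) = [- 85,  -  54, - 32, - 5, - 2, 0 , 18,24, 40, 44,  52,63,70 , 74,81,82,83] 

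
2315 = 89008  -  86693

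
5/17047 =5/17047 = 0.00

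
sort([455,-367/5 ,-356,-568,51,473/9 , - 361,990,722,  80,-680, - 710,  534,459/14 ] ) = [-710,-680,-568, - 361,-356, - 367/5,459/14,51,473/9,80,455, 534, 722,990 ]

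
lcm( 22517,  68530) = 1576190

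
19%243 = 19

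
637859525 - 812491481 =  -  174631956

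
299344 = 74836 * 4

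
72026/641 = 112 + 234/641 = 112.37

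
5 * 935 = 4675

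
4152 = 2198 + 1954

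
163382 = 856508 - 693126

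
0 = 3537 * 0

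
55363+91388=146751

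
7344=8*918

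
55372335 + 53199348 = 108571683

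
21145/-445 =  - 48+43/89= - 47.52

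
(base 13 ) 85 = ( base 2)1101101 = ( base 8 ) 155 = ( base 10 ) 109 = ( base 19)5E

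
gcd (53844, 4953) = 3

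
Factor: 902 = 2^1*11^1*41^1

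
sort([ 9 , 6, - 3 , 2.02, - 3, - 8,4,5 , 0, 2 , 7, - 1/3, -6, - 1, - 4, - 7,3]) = [ - 8,- 7, - 6, - 4, - 3,  -  3, - 1, - 1/3, 0 , 2,2.02,3,4,5, 6,7, 9 ]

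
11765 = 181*65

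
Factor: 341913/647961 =143/271 = 11^1*13^1*271^( - 1)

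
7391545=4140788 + 3250757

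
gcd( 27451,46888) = 1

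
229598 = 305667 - 76069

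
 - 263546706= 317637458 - 581184164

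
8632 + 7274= 15906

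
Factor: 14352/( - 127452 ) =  - 92/817 = - 2^2*19^( - 1) * 23^1*43^( - 1 ) 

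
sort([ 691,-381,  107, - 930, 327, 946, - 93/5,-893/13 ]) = [ - 930, - 381,-893/13, - 93/5,107,327,  691, 946 ] 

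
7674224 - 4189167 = 3485057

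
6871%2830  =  1211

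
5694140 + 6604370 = 12298510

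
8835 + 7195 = 16030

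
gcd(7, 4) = 1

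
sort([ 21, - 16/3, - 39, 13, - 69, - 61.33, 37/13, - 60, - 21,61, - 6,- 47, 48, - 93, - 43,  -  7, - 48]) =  [- 93,  -  69, - 61.33,-60,  -  48,- 47, - 43,-39, - 21,-7, - 6  , - 16/3,37/13, 13,21,48 , 61]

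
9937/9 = 1104 + 1/9 = 1104.11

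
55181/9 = 6131 + 2/9 = 6131.22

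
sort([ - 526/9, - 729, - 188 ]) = [ - 729, - 188 ,  -  526/9 ] 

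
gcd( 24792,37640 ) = 8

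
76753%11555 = 7423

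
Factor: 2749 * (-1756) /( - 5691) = 2^2 * 3^( - 1) * 7^( - 1) * 271^(-1)*439^1 * 2749^1 = 4827244/5691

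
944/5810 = 472/2905 =0.16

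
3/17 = 3/17 =0.18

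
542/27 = 20+2/27 = 20.07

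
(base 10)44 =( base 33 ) 1B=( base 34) 1a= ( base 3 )1122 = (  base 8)54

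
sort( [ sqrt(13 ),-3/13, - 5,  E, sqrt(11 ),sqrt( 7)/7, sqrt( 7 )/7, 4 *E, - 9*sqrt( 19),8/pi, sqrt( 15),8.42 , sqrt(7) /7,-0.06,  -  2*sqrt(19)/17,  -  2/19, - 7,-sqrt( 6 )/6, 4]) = [-9 * sqrt( 19),  -  7, - 5,-2 * sqrt(19 ) /17,-sqrt(6)/6, - 3/13,-2/19, - 0.06, sqrt (7 ) /7, sqrt (7 ) /7 , sqrt( 7)/7,8/pi , E, sqrt(11),  sqrt(13 ), sqrt( 15),4, 8.42,4*E] 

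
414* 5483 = 2269962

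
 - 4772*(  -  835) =3984620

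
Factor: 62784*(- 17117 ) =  - 2^6 * 3^2*109^1*17117^1 = - 1074673728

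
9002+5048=14050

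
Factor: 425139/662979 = 143/223 = 11^1*13^1*223^( - 1)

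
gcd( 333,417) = 3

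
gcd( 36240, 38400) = 240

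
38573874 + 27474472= 66048346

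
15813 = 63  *251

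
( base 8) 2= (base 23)2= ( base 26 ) 2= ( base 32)2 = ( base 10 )2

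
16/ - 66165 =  - 16/66165 = - 0.00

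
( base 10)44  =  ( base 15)2E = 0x2c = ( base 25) 1j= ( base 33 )1B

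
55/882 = 55/882 = 0.06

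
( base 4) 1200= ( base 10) 96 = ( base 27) 3f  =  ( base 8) 140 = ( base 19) 51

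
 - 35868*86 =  - 3084648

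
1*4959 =4959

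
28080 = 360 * 78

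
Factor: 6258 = 2^1*3^1*7^1*149^1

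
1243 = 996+247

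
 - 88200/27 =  - 3267 + 1/3 = - 3266.67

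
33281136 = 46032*723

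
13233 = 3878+9355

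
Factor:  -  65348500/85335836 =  - 16337125/21333959 = - 5^3*7^1*1153^( - 1)*18503^( - 1)*18671^1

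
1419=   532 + 887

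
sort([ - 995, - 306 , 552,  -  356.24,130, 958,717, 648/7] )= [  -  995,  -  356.24, - 306, 648/7,130 , 552, 717, 958 ]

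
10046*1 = 10046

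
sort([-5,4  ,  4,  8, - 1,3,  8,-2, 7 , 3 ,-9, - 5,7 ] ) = [ - 9,  -  5, - 5, - 2, - 1,3,3, 4,4,7 , 7 , 8, 8 ] 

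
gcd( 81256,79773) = 1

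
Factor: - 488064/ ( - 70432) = 2^2*3^1*41^1*71^(  -  1) = 492/71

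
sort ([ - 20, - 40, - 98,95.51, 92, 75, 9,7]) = [-98,  -  40, - 20,7,9,75,92, 95.51 ]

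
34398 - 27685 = 6713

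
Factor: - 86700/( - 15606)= 2^1*3^(-2 )*5^2 =50/9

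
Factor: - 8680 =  - 2^3*5^1*7^1*31^1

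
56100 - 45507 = 10593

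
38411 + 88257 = 126668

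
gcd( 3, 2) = 1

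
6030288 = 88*68526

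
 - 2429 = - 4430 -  - 2001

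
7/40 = 7/40 = 0.17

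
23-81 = -58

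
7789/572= 13 + 353/572 = 13.62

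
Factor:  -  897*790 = - 708630=- 2^1*3^1* 5^1*13^1*23^1*79^1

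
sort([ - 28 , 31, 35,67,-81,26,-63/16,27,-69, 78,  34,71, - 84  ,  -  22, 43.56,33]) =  [ - 84, - 81, - 69,- 28,  -  22,-63/16,26, 27,  31,  33,34, 35,43.56,67,71, 78]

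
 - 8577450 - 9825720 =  - 18403170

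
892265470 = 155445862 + 736819608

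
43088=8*5386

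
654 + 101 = 755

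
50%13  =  11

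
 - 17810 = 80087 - 97897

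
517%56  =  13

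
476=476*1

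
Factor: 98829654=2^1*3^1*7^1*11^2*19447^1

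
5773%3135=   2638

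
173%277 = 173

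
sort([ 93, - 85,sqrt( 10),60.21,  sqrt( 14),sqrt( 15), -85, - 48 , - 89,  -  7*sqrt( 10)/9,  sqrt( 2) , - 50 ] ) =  [ - 89, - 85, - 85 , - 50, - 48,- 7*sqrt( 10)/9 , sqrt(2), sqrt(10),sqrt( 14), sqrt( 15 ), 60.21,93 ] 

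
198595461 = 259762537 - 61167076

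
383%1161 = 383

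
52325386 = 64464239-12138853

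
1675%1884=1675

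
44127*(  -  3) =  - 132381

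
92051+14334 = 106385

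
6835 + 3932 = 10767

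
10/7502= 5/3751= 0.00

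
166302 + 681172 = 847474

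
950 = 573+377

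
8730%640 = 410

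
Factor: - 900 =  - 2^2*3^2*5^2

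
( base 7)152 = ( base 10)86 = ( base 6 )222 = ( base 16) 56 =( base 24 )3e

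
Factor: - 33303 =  - 3^1* 17^1*653^1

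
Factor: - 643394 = -2^1 * 29^1 * 11093^1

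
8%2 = 0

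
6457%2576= 1305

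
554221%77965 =8466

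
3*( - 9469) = -28407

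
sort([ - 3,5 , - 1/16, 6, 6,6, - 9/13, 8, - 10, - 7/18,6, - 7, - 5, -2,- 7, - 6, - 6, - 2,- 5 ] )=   [ - 10,-7,- 7, - 6,-6,  -  5,  -  5,  -  3,-2, -2,- 9/13, - 7/18, - 1/16,5,6,6 , 6, 6, 8]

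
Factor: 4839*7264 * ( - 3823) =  - 134380346208 = - 2^5*3^1*227^1  *  1613^1*3823^1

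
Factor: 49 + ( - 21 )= 2^2*7^1= 28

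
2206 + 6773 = 8979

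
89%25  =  14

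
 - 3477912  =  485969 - 3963881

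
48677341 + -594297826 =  - 545620485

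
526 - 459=67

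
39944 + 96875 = 136819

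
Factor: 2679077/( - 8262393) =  - 3^( - 1)*443^ ( - 1 )*6217^( - 1)*2679077^1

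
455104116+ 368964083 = 824068199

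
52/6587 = 52/6587 = 0.01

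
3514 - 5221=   -  1707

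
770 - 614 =156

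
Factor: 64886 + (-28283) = 3^2*7^2*83^1 = 36603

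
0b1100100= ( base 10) 100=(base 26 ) 3M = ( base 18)5a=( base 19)55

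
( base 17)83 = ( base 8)213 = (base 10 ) 139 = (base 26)59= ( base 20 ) 6j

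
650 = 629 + 21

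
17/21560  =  17/21560 = 0.00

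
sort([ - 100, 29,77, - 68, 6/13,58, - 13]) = [ - 100 , -68, - 13, 6/13 , 29,58, 77 ]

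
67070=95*706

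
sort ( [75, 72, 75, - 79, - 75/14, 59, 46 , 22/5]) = [ - 79, - 75/14,  22/5 , 46, 59, 72,75,  75 ]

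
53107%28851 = 24256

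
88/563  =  88/563 = 0.16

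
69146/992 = 34573/496 = 69.70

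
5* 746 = 3730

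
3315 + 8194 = 11509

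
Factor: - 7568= - 2^4  *  11^1 * 43^1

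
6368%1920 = 608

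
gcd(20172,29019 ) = 3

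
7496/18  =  416+4/9 = 416.44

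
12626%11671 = 955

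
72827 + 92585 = 165412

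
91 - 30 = 61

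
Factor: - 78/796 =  - 2^(-1)*3^1*13^1 * 199^ (- 1) = - 39/398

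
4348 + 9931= 14279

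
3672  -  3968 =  -296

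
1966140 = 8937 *220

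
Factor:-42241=  -  53^1*797^1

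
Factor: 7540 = 2^2*5^1 * 13^1*29^1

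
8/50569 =8/50569=   0.00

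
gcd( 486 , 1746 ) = 18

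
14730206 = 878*16777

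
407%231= 176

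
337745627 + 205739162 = 543484789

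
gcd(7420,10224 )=4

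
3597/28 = 3597/28 = 128.46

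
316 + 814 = 1130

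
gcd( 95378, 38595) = 1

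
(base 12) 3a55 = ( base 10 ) 6689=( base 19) ia1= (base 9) 10152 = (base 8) 15041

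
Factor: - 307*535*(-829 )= 5^1*107^1*307^1*829^1   =  136159105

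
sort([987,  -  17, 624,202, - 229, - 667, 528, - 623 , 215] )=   [ - 667,  -  623, - 229,-17,202 , 215  ,  528,624,987]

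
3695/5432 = 3695/5432 = 0.68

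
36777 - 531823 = -495046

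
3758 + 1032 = 4790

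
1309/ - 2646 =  - 187/378 = - 0.49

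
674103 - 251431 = 422672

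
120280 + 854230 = 974510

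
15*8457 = 126855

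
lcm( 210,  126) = 630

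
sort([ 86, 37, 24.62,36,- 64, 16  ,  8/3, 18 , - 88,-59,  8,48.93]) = [ - 88,  -  64, - 59,8/3, 8, 16 , 18,24.62,36,  37,48.93, 86 ] 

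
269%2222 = 269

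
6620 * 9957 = 65915340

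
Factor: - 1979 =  - 1979^1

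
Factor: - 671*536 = -2^3*11^1*61^1 * 67^1 = -359656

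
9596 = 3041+6555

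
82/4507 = 82/4507 = 0.02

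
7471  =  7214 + 257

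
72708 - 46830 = 25878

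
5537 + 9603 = 15140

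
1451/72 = 20 + 11/72= 20.15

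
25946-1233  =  24713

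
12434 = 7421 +5013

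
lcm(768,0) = 0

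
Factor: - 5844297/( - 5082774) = 2^( - 1 ) * 847129^( - 1)*1948099^1 = 1948099/1694258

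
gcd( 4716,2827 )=1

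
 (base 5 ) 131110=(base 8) 12043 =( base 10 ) 5155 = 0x1423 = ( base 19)e56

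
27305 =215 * 127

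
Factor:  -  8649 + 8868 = 219  =  3^1*73^1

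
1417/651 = 1417/651 = 2.18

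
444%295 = 149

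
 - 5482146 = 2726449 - 8208595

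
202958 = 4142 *49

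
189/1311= 63/437=0.14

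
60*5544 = 332640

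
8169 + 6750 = 14919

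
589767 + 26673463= 27263230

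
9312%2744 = 1080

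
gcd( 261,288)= 9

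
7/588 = 1/84 = 0.01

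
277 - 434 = -157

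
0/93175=0 = 0.00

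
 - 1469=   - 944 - 525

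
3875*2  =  7750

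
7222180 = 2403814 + 4818366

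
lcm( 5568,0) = 0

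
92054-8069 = 83985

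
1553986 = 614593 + 939393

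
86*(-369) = - 31734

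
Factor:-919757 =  - 919757^1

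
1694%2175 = 1694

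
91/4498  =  7/346 = 0.02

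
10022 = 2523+7499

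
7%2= 1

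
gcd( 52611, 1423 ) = 1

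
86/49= 86/49 = 1.76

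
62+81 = 143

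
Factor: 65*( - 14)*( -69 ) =62790 = 2^1*3^1*5^1*7^1*13^1 * 23^1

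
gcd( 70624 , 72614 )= 2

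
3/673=3/673= 0.00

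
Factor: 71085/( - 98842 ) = -105/146 = - 2^ ( -1)*3^1*5^1* 7^1 * 73^( - 1)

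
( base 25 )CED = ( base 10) 7863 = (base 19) 12eg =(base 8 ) 17267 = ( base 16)1eb7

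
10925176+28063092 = 38988268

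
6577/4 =6577/4 = 1644.25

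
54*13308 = 718632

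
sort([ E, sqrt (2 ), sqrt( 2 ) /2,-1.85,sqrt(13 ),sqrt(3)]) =[-1.85,sqrt ( 2 )/2 , sqrt(2), sqrt(3 ),E, sqrt( 13)] 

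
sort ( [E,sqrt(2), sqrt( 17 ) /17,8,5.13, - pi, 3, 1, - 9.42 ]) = [-9.42, - pi, sqrt(17 )/17 , 1, sqrt(2), E, 3, 5.13, 8 ] 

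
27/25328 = 27/25328 = 0.00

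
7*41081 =287567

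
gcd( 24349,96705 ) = 1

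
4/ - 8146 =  - 1+4071/4073  =  - 0.00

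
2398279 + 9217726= 11616005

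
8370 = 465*18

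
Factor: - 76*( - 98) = 7448 = 2^3*7^2*19^1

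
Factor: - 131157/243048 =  - 177/328 = - 2^(-3 ) * 3^1 * 41^ ( - 1 )*59^1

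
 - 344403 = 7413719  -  7758122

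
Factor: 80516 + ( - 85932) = -5416 =- 2^3  *677^1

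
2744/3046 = 1372/1523  =  0.90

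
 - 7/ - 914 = 7/914 = 0.01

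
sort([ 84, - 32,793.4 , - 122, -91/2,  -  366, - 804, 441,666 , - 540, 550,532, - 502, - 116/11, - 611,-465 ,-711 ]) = [-804, - 711,-611, - 540, - 502, - 465, - 366 , - 122, - 91/2, - 32, - 116/11, 84,441, 532,550, 666, 793.4]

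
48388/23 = 48388/23 = 2103.83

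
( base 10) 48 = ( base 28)1k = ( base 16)30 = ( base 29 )1J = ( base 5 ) 143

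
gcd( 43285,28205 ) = 5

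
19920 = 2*9960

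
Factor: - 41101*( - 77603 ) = 23^1*71^1 * 1093^1*1787^1 = 3189560903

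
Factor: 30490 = 2^1 * 5^1*3049^1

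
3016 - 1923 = 1093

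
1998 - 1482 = 516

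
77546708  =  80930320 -3383612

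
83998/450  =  41999/225 = 186.66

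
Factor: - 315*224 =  - 2^5*3^2*5^1*7^2 = -70560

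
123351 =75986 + 47365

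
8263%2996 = 2271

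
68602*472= 32380144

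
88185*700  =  61729500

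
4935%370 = 125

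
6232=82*76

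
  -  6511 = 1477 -7988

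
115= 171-56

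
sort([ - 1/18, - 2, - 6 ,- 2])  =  [ - 6,  -  2,-2, - 1/18] 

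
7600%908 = 336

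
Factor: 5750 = 2^1 * 5^3*23^1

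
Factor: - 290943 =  - 3^2 * 32327^1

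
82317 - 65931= 16386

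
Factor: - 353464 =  - 2^3* 17^1 * 23^1*113^1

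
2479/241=2479/241= 10.29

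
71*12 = 852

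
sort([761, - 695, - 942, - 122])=[ - 942, -695, - 122,761]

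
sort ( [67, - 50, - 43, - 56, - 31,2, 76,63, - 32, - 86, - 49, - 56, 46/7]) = [ - 86, - 56, - 56, - 50, - 49, - 43,-32,-31,2,46/7,63,67,76]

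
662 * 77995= 51632690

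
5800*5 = 29000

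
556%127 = 48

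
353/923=353/923 = 0.38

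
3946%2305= 1641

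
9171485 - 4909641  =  4261844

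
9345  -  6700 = 2645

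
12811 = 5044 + 7767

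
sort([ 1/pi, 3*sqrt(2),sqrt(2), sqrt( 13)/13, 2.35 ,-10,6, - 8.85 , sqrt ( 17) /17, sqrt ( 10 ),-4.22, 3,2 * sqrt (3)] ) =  [ - 10 , - 8.85, - 4.22 , sqrt( 17 )/17, sqrt(13) /13,1/pi,sqrt(2), 2.35, 3, sqrt (10),2*sqrt(3),  3*sqrt(2) , 6]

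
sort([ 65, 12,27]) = [ 12, 27,65]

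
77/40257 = 11/5751=0.00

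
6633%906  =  291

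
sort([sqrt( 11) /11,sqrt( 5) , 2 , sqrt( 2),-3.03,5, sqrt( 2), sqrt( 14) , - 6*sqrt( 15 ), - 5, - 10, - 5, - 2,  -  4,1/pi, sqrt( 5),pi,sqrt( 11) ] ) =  [ - 6* sqrt( 15), - 10 ,- 5, - 5, - 4, -3.03, - 2 , sqrt( 11)/11 , 1/pi, sqrt( 2),sqrt( 2 ),2,sqrt( 5), sqrt( 5 )  ,  pi,sqrt( 11 ),sqrt(14),5 ] 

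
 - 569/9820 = - 1 + 9251/9820=- 0.06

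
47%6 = 5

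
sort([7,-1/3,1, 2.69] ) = [  -  1/3,  1,2.69, 7 ]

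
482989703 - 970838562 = -487848859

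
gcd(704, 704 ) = 704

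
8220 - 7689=531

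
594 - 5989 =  - 5395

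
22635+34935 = 57570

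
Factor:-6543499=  - 6543499^1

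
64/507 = 64/507 = 0.13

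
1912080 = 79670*24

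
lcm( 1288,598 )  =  16744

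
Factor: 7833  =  3^1*7^1*373^1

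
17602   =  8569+9033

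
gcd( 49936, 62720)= 16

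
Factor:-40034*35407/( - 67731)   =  1417483838/67731 = 2^1*3^( - 1)*37^1*107^( - 1 )*211^( - 1)*541^1*35407^1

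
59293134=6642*8927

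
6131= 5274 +857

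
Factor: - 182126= - 2^1*7^1*13009^1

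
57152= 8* 7144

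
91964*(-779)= - 71639956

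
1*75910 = 75910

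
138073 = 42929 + 95144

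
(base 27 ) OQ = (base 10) 674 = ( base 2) 1010100010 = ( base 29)N7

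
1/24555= 1/24555 = 0.00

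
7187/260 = 7187/260 = 27.64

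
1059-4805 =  - 3746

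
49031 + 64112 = 113143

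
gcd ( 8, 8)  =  8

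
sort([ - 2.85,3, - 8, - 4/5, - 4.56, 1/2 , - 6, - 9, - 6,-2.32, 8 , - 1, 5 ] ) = [ - 9, - 8, - 6, - 6, - 4.56,  -  2.85, - 2.32, -1, -4/5,  1/2,  3,5,  8] 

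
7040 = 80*88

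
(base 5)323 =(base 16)58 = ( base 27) 37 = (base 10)88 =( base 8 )130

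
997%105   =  52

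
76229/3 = 76229/3 = 25409.67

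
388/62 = 6 + 8/31 = 6.26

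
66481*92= 6116252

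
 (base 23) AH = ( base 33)7G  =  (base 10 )247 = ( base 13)160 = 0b11110111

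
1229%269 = 153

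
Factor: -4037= - 11^1 * 367^1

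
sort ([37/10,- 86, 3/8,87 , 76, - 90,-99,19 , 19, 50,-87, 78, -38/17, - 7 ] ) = [ - 99,-90,-87, - 86, - 7 ,-38/17,3/8,37/10,19 , 19,50,  76, 78,87]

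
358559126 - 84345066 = 274214060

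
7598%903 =374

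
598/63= 598/63 = 9.49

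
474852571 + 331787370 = 806639941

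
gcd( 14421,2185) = 437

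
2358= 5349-2991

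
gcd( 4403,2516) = 629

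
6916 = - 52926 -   -  59842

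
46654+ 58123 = 104777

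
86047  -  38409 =47638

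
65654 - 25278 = 40376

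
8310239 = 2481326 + 5828913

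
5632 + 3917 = 9549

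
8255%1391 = 1300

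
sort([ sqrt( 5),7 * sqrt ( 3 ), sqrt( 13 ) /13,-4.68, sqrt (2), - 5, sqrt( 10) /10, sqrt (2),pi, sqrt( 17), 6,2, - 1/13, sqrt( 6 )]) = [-5, - 4.68, - 1/13, sqrt( 13 )/13, sqrt( 10) /10 , sqrt( 2 ),sqrt( 2) , 2, sqrt ( 5),sqrt ( 6), pi,  sqrt( 17),6  ,  7*sqrt ( 3) ]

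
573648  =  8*71706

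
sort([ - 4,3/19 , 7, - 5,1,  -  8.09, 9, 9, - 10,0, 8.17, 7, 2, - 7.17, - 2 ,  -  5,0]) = [ - 10,-8.09, - 7.17,- 5,  -  5, - 4, - 2,  0, 0 , 3/19, 1,  2,7,7,8.17,9,9]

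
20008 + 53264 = 73272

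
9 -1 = 8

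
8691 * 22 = 191202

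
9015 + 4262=13277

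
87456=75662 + 11794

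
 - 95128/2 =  - 47564 =- 47564.00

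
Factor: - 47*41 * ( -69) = 3^1*23^1*41^1*47^1 = 132963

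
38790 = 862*45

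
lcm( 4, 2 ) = 4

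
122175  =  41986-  -80189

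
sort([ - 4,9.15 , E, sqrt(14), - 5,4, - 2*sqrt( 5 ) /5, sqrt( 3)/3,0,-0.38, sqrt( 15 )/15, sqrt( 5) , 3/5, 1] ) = [ - 5 , - 4, - 2*sqrt( 5)/5, - 0.38, 0,sqrt( 15)/15, sqrt ( 3)/3,3/5, 1,  sqrt (5), E, sqrt( 14),4,9.15 ] 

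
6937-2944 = 3993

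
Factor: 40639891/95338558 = 2^( - 1)*7^( - 1)*79^1*1907^(-1)*3571^( - 1)*514429^1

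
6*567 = 3402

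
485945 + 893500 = 1379445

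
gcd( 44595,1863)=9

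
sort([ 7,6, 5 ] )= [ 5,  6, 7 ]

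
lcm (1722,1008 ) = 41328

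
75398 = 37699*2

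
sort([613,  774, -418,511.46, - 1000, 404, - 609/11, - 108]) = [ - 1000, - 418, - 108, - 609/11, 404,511.46, 613,  774 ]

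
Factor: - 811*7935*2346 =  - 15097178610 = - 2^1*3^2 *5^1*17^1*23^3 *811^1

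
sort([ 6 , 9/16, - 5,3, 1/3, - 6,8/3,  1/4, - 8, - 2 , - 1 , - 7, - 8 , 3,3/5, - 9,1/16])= [ - 9, - 8, - 8, - 7, - 6,-5, - 2, - 1, 1/16,1/4,1/3,9/16,3/5, 8/3,3,3, 6 ] 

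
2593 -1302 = 1291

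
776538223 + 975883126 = 1752421349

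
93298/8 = 46649/4 = 11662.25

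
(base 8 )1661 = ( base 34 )rr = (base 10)945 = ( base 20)275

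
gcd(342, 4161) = 57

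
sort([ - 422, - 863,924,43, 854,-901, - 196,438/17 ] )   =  [ - 901, - 863, - 422, - 196, 438/17,43,854,924] 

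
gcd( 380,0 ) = 380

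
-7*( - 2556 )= 17892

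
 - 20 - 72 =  - 92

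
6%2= 0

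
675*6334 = 4275450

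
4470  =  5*894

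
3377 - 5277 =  - 1900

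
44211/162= 14737/54 = 272.91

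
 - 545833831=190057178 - 735891009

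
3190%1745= 1445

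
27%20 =7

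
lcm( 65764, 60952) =2499032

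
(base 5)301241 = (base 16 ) 2563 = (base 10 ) 9571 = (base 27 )D3D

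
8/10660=2/2665 = 0.00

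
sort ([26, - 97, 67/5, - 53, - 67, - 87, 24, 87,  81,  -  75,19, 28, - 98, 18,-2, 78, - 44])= [-98, - 97, - 87,-75, - 67, - 53,-44, - 2,67/5,  18, 19, 24, 26,28, 78,81, 87 ]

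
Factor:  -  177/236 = - 2^(-2)*3^1 = -  3/4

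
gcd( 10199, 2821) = 217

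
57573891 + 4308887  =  61882778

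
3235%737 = 287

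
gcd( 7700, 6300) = 700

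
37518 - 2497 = 35021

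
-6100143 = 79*( - 77217)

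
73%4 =1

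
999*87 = 86913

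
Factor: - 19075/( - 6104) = 2^( - 3)*5^2 =25/8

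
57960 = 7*8280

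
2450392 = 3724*658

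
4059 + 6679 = 10738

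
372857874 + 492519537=865377411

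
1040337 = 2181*477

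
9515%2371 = 31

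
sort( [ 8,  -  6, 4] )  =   [-6,4, 8]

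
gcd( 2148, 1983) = 3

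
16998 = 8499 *2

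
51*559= 28509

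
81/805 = 81/805 = 0.10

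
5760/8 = 720 = 720.00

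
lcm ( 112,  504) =1008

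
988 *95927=94775876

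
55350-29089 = 26261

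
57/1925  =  57/1925  =  0.03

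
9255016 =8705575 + 549441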